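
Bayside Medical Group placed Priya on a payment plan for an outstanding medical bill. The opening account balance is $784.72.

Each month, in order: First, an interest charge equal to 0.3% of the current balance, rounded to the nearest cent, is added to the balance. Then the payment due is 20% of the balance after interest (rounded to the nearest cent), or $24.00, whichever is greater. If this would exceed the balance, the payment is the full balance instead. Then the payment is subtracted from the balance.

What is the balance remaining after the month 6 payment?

# | Opening | Interest | Payment | End bal
1 | $784.72 | $2.35 | $157.41 | $629.66
2 | $629.66 | $1.89 | $126.31 | $505.24
3 | $505.24 | $1.52 | $101.35 | $405.41
4 | $405.41 | $1.22 | $81.33 | $325.30
5 | $325.30 | $0.98 | $65.26 | $261.02
6 | $261.02 | $0.78 | $52.36 | $209.44

$209.44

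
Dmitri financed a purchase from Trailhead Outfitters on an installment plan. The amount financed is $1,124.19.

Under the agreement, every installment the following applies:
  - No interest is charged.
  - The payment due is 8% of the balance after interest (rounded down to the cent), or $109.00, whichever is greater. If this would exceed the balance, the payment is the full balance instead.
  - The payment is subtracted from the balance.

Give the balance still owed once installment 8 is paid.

Installment 1: opening $1,124.19; payment $109.00; balance $1,015.19
Installment 2: opening $1,015.19; payment $109.00; balance $906.19
Installment 3: opening $906.19; payment $109.00; balance $797.19
Installment 4: opening $797.19; payment $109.00; balance $688.19
Installment 5: opening $688.19; payment $109.00; balance $579.19
Installment 6: opening $579.19; payment $109.00; balance $470.19
Installment 7: opening $470.19; payment $109.00; balance $361.19
Installment 8: opening $361.19; payment $109.00; balance $252.19

$252.19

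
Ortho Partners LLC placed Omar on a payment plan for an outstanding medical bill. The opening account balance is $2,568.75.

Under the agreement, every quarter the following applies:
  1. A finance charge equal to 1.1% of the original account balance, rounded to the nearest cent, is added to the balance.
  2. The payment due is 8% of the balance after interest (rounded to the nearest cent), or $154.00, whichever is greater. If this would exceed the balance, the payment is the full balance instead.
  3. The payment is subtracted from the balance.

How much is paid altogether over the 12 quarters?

$1,984.24

Quarter 1: $2,568.75 +$28.26 interest = $2,597.01; pay $207.76 → $2,389.25
Quarter 2: $2,389.25 +$28.26 interest = $2,417.51; pay $193.40 → $2,224.11
Quarter 3: $2,224.11 +$28.26 interest = $2,252.37; pay $180.19 → $2,072.18
Quarter 4: $2,072.18 +$28.26 interest = $2,100.44; pay $168.04 → $1,932.40
Quarter 5: $1,932.40 +$28.26 interest = $1,960.66; pay $156.85 → $1,803.81
Quarter 6: $1,803.81 +$28.26 interest = $1,832.07; pay $154.00 → $1,678.07
Quarter 7: $1,678.07 +$28.26 interest = $1,706.33; pay $154.00 → $1,552.33
Quarter 8: $1,552.33 +$28.26 interest = $1,580.59; pay $154.00 → $1,426.59
Quarter 9: $1,426.59 +$28.26 interest = $1,454.85; pay $154.00 → $1,300.85
Quarter 10: $1,300.85 +$28.26 interest = $1,329.11; pay $154.00 → $1,175.11
Quarter 11: $1,175.11 +$28.26 interest = $1,203.37; pay $154.00 → $1,049.37
Quarter 12: $1,049.37 +$28.26 interest = $1,077.63; pay $154.00 → $923.63
Total paid: $1,984.24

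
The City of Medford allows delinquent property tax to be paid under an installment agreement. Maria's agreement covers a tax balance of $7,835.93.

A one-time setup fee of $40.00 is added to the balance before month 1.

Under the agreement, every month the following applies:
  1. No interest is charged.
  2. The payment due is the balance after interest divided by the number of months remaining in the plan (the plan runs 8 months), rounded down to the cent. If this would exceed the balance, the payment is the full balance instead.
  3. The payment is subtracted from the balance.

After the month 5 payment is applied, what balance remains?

# | Opening | Payment | End bal
1 | $7,875.93 | $984.49 | $6,891.44
2 | $6,891.44 | $984.49 | $5,906.95
3 | $5,906.95 | $984.49 | $4,922.46
4 | $4,922.46 | $984.49 | $3,937.97
5 | $3,937.97 | $984.49 | $2,953.48

$2,953.48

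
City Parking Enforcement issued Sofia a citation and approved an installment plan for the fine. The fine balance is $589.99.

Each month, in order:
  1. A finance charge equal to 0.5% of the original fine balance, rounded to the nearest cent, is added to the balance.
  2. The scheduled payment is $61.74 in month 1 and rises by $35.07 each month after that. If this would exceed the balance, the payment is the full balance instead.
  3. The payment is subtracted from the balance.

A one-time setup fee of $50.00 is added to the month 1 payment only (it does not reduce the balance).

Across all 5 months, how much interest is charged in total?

Month 1: opening $589.99; interest $2.95 → $592.94; payment $61.74 (+ $50.00 fee); balance $531.20
Month 2: opening $531.20; interest $2.95 → $534.15; payment $96.81; balance $437.34
Month 3: opening $437.34; interest $2.95 → $440.29; payment $131.88; balance $308.41
Month 4: opening $308.41; interest $2.95 → $311.36; payment $166.95; balance $144.41
Month 5: opening $144.41; interest $2.95 → $147.36; payment $147.36; balance $0.00
Total interest: $2.95 + $2.95 + $2.95 + $2.95 + $2.95 = $14.75

$14.75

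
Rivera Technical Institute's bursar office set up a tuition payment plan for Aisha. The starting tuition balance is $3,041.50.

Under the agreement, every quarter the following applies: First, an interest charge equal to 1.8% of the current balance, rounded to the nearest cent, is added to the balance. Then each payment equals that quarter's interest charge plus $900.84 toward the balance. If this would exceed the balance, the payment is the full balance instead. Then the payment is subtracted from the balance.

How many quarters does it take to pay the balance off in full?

4

# | Opening | Interest | Payment | End bal
1 | $3,041.50 | $54.75 | $955.59 | $2,140.66
2 | $2,140.66 | $38.53 | $939.37 | $1,239.82
3 | $1,239.82 | $22.32 | $923.16 | $338.98
4 | $338.98 | $6.10 | $345.08 | $0.00
Balance reaches $0.00 in quarter 4.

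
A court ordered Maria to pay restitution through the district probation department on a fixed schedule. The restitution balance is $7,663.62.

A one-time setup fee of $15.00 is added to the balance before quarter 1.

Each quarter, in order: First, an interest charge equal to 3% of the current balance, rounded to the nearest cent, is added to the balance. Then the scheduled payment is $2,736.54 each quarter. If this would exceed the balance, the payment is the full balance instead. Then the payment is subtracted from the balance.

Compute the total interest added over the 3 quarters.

$463.26

Quarter 1: $7,678.62 +$230.36 interest = $7,908.98; pay $2,736.54 → $5,172.44
Quarter 2: $5,172.44 +$155.17 interest = $5,327.61; pay $2,736.54 → $2,591.07
Quarter 3: $2,591.07 +$77.73 interest = $2,668.80; pay $2,668.80 → $0.00
Total interest: $230.36 + $155.17 + $77.73 = $463.26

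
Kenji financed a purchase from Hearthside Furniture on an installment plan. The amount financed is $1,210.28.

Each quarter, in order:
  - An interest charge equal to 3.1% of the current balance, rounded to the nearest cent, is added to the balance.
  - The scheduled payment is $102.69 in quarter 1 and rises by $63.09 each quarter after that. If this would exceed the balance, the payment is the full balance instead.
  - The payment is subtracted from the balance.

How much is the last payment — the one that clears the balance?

# | Opening | Interest | Payment | End bal
1 | $1,210.28 | $37.52 | $102.69 | $1,145.11
2 | $1,145.11 | $35.50 | $165.78 | $1,014.83
3 | $1,014.83 | $31.46 | $228.87 | $817.42
4 | $817.42 | $25.34 | $291.96 | $550.80
5 | $550.80 | $17.07 | $355.05 | $212.82
6 | $212.82 | $6.60 | $219.42 | $0.00

$219.42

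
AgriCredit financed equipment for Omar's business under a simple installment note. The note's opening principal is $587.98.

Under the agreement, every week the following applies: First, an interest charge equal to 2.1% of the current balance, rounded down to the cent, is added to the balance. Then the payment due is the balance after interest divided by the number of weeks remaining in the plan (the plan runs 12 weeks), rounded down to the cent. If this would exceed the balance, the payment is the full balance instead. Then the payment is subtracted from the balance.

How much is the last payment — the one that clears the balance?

$62.88

# | Opening | Interest | Payment | End bal
1 | $587.98 | $12.34 | $50.02 | $550.30
2 | $550.30 | $11.55 | $51.07 | $510.78
3 | $510.78 | $10.72 | $52.15 | $469.35
4 | $469.35 | $9.85 | $53.24 | $425.96
5 | $425.96 | $8.94 | $54.36 | $380.54
6 | $380.54 | $7.99 | $55.50 | $333.03
7 | $333.03 | $6.99 | $56.67 | $283.35
8 | $283.35 | $5.95 | $57.86 | $231.44
9 | $231.44 | $4.86 | $59.07 | $177.23
10 | $177.23 | $3.72 | $60.31 | $120.64
11 | $120.64 | $2.53 | $61.58 | $61.59
12 | $61.59 | $1.29 | $62.88 | $0.00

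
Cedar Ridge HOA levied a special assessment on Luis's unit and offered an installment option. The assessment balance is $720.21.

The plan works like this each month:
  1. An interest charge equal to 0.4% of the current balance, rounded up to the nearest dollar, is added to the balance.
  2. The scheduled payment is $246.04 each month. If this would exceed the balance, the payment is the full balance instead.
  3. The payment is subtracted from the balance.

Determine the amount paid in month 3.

$234.13

# | Opening | Interest | Payment | End bal
1 | $720.21 | $3.00 | $246.04 | $477.17
2 | $477.17 | $2.00 | $246.04 | $233.13
3 | $233.13 | $1.00 | $234.13 | $0.00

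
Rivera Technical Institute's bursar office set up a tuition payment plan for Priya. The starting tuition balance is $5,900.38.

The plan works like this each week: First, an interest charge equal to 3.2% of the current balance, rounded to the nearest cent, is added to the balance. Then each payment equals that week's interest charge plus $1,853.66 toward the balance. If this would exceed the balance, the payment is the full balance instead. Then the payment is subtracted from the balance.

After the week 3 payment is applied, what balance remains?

Week 1: opening $5,900.38; interest $188.81 → $6,089.19; payment $2,042.47; balance $4,046.72
Week 2: opening $4,046.72; interest $129.50 → $4,176.22; payment $1,983.16; balance $2,193.06
Week 3: opening $2,193.06; interest $70.18 → $2,263.24; payment $1,923.84; balance $339.40

$339.40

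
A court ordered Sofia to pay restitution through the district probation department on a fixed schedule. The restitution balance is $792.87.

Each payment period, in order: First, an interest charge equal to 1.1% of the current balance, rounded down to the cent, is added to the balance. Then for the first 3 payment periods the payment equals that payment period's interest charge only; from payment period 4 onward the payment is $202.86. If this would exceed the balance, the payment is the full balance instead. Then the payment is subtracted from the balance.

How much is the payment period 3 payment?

$8.72

# | Opening | Interest | Payment | End bal
1 | $792.87 | $8.72 | $8.72 | $792.87
2 | $792.87 | $8.72 | $8.72 | $792.87
3 | $792.87 | $8.72 | $8.72 | $792.87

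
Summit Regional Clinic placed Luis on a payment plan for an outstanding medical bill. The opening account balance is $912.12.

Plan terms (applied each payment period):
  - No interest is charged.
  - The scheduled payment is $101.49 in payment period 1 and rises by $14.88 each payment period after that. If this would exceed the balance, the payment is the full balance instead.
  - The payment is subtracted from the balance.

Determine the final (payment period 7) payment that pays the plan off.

$79.98

Payment period 1: opening $912.12; payment $101.49; balance $810.63
Payment period 2: opening $810.63; payment $116.37; balance $694.26
Payment period 3: opening $694.26; payment $131.25; balance $563.01
Payment period 4: opening $563.01; payment $146.13; balance $416.88
Payment period 5: opening $416.88; payment $161.01; balance $255.87
Payment period 6: opening $255.87; payment $175.89; balance $79.98
Payment period 7: opening $79.98; payment $79.98; balance $0.00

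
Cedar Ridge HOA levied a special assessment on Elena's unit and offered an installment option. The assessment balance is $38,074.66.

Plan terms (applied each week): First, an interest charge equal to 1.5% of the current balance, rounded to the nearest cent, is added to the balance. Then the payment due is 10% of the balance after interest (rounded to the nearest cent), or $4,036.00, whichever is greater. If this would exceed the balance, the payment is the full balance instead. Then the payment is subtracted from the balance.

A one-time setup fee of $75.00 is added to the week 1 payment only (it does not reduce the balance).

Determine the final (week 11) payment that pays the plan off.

Week 1: opening $38,074.66; interest $571.12 → $38,645.78; payment $4,036.00 (+ $75.00 fee); balance $34,609.78
Week 2: opening $34,609.78; interest $519.15 → $35,128.93; payment $4,036.00; balance $31,092.93
Week 3: opening $31,092.93; interest $466.39 → $31,559.32; payment $4,036.00; balance $27,523.32
Week 4: opening $27,523.32; interest $412.85 → $27,936.17; payment $4,036.00; balance $23,900.17
Week 5: opening $23,900.17; interest $358.50 → $24,258.67; payment $4,036.00; balance $20,222.67
Week 6: opening $20,222.67; interest $303.34 → $20,526.01; payment $4,036.00; balance $16,490.01
Week 7: opening $16,490.01; interest $247.35 → $16,737.36; payment $4,036.00; balance $12,701.36
Week 8: opening $12,701.36; interest $190.52 → $12,891.88; payment $4,036.00; balance $8,855.88
Week 9: opening $8,855.88; interest $132.84 → $8,988.72; payment $4,036.00; balance $4,952.72
Week 10: opening $4,952.72; interest $74.29 → $5,027.01; payment $4,036.00; balance $991.01
Week 11: opening $991.01; interest $14.87 → $1,005.88; payment $1,005.88; balance $0.00

$1,005.88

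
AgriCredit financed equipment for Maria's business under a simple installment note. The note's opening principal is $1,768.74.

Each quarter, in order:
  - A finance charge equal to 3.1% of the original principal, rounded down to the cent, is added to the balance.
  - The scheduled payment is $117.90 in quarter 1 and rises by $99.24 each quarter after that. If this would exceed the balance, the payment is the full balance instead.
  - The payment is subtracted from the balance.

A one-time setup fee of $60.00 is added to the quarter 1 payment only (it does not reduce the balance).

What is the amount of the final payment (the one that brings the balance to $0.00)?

$515.82

Quarter 1: $1,768.74 +$54.83 interest = $1,823.57; pay $117.90 (+ $60.00 fee) → $1,705.67
Quarter 2: $1,705.67 +$54.83 interest = $1,760.50; pay $217.14 → $1,543.36
Quarter 3: $1,543.36 +$54.83 interest = $1,598.19; pay $316.38 → $1,281.81
Quarter 4: $1,281.81 +$54.83 interest = $1,336.64; pay $415.62 → $921.02
Quarter 5: $921.02 +$54.83 interest = $975.85; pay $514.86 → $460.99
Quarter 6: $460.99 +$54.83 interest = $515.82; pay $515.82 → $0.00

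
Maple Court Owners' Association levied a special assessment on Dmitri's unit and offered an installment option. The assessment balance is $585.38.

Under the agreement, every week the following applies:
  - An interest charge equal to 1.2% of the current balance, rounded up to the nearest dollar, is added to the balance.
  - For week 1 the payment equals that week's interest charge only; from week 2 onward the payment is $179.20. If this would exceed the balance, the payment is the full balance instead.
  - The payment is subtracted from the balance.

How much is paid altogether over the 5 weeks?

$610.38

# | Opening | Interest | Payment | End bal
1 | $585.38 | $8.00 | $8.00 | $585.38
2 | $585.38 | $8.00 | $179.20 | $414.18
3 | $414.18 | $5.00 | $179.20 | $239.98
4 | $239.98 | $3.00 | $179.20 | $63.78
5 | $63.78 | $1.00 | $64.78 | $0.00
Total paid: $610.38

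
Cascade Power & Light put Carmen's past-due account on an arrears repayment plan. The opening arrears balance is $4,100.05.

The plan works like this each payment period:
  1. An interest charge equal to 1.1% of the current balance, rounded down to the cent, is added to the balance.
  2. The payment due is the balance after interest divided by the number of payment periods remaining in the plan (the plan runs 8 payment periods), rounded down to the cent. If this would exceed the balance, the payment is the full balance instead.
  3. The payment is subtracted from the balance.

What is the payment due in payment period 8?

# | Opening | Interest | Payment | End bal
1 | $4,100.05 | $45.10 | $518.14 | $3,627.01
2 | $3,627.01 | $39.89 | $523.84 | $3,143.06
3 | $3,143.06 | $34.57 | $529.60 | $2,648.03
4 | $2,648.03 | $29.12 | $535.43 | $2,141.72
5 | $2,141.72 | $23.55 | $541.31 | $1,623.96
6 | $1,623.96 | $17.86 | $547.27 | $1,094.55
7 | $1,094.55 | $12.04 | $553.29 | $553.30
8 | $553.30 | $6.08 | $559.38 | $0.00

$559.38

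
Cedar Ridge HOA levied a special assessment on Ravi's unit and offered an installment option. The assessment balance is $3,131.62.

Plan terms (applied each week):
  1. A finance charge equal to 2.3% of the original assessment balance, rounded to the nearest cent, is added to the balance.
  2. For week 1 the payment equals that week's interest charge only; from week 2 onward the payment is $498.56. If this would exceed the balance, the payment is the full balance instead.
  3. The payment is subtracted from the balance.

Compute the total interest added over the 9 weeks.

Week 1: $3,131.62 +$72.03 interest = $3,203.65; pay $72.03 → $3,131.62
Week 2: $3,131.62 +$72.03 interest = $3,203.65; pay $498.56 → $2,705.09
Week 3: $2,705.09 +$72.03 interest = $2,777.12; pay $498.56 → $2,278.56
Week 4: $2,278.56 +$72.03 interest = $2,350.59; pay $498.56 → $1,852.03
Week 5: $1,852.03 +$72.03 interest = $1,924.06; pay $498.56 → $1,425.50
Week 6: $1,425.50 +$72.03 interest = $1,497.53; pay $498.56 → $998.97
Week 7: $998.97 +$72.03 interest = $1,071.00; pay $498.56 → $572.44
Week 8: $572.44 +$72.03 interest = $644.47; pay $498.56 → $145.91
Week 9: $145.91 +$72.03 interest = $217.94; pay $217.94 → $0.00
Total interest: $72.03 + $72.03 + $72.03 + $72.03 + $72.03 + $72.03 + $72.03 + $72.03 + $72.03 = $648.27

$648.27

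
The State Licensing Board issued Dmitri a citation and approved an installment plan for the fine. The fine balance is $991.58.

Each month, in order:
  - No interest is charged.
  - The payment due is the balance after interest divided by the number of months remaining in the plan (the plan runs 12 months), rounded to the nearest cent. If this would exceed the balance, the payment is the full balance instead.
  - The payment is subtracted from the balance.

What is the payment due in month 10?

$82.63

# | Opening | Payment | End bal
1 | $991.58 | $82.63 | $908.95
2 | $908.95 | $82.63 | $826.32
3 | $826.32 | $82.63 | $743.69
4 | $743.69 | $82.63 | $661.06
5 | $661.06 | $82.63 | $578.43
6 | $578.43 | $82.63 | $495.80
7 | $495.80 | $82.63 | $413.17
8 | $413.17 | $82.63 | $330.54
9 | $330.54 | $82.64 | $247.90
10 | $247.90 | $82.63 | $165.27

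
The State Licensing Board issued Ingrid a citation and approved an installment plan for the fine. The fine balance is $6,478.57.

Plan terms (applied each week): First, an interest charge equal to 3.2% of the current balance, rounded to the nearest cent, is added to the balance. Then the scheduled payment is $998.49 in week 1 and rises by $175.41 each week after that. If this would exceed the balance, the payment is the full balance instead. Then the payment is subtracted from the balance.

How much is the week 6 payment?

$464.57

Week 1: opening $6,478.57; interest $207.31 → $6,685.88; payment $998.49; balance $5,687.39
Week 2: opening $5,687.39; interest $182.00 → $5,869.39; payment $1,173.90; balance $4,695.49
Week 3: opening $4,695.49; interest $150.26 → $4,845.75; payment $1,349.31; balance $3,496.44
Week 4: opening $3,496.44; interest $111.89 → $3,608.33; payment $1,524.72; balance $2,083.61
Week 5: opening $2,083.61; interest $66.68 → $2,150.29; payment $1,700.13; balance $450.16
Week 6: opening $450.16; interest $14.41 → $464.57; payment $464.57; balance $0.00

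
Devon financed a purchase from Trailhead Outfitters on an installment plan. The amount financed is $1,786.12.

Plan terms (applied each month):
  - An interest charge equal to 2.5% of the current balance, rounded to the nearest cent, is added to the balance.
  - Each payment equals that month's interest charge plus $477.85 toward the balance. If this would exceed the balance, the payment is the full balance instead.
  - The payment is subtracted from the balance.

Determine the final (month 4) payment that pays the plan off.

$361.38

Month 1: $1,786.12 +$44.65 interest = $1,830.77; pay $522.50 → $1,308.27
Month 2: $1,308.27 +$32.71 interest = $1,340.98; pay $510.56 → $830.42
Month 3: $830.42 +$20.76 interest = $851.18; pay $498.61 → $352.57
Month 4: $352.57 +$8.81 interest = $361.38; pay $361.38 → $0.00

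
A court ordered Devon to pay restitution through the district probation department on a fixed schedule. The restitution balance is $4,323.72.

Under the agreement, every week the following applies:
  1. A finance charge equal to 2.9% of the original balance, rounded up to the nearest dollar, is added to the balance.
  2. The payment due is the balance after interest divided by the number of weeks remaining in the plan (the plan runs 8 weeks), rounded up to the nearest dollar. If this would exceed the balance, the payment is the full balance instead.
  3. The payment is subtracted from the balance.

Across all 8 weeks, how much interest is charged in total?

$1,008.00

# | Opening | Interest | Payment | End bal
1 | $4,323.72 | $126.00 | $557.00 | $3,892.72
2 | $3,892.72 | $126.00 | $575.00 | $3,443.72
3 | $3,443.72 | $126.00 | $595.00 | $2,974.72
4 | $2,974.72 | $126.00 | $621.00 | $2,479.72
5 | $2,479.72 | $126.00 | $652.00 | $1,953.72
6 | $1,953.72 | $126.00 | $694.00 | $1,385.72
7 | $1,385.72 | $126.00 | $756.00 | $755.72
8 | $755.72 | $126.00 | $881.72 | $0.00
Total interest: $126.00 + $126.00 + $126.00 + $126.00 + $126.00 + $126.00 + $126.00 + $126.00 = $1,008.00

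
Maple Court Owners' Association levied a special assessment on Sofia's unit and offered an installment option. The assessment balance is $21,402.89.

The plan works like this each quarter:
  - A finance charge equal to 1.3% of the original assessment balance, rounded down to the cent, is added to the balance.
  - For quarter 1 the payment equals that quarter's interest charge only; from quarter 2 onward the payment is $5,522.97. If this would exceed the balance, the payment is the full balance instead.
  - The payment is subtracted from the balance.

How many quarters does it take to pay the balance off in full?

6

# | Opening | Interest | Payment | End bal
1 | $21,402.89 | $278.23 | $278.23 | $21,402.89
2 | $21,402.89 | $278.23 | $5,522.97 | $16,158.15
3 | $16,158.15 | $278.23 | $5,522.97 | $10,913.41
4 | $10,913.41 | $278.23 | $5,522.97 | $5,668.67
5 | $5,668.67 | $278.23 | $5,522.97 | $423.93
6 | $423.93 | $278.23 | $702.16 | $0.00
Balance reaches $0.00 in quarter 6.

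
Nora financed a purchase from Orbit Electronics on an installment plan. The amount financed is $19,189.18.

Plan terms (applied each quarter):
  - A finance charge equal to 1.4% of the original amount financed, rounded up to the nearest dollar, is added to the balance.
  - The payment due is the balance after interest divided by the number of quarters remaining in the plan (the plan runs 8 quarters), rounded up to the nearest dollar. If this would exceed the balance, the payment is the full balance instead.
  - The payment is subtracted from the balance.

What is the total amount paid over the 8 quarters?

Quarter 1: opening $19,189.18; interest $269.00 → $19,458.18; payment $2,433.00; balance $17,025.18
Quarter 2: opening $17,025.18; interest $269.00 → $17,294.18; payment $2,471.00; balance $14,823.18
Quarter 3: opening $14,823.18; interest $269.00 → $15,092.18; payment $2,516.00; balance $12,576.18
Quarter 4: opening $12,576.18; interest $269.00 → $12,845.18; payment $2,570.00; balance $10,275.18
Quarter 5: opening $10,275.18; interest $269.00 → $10,544.18; payment $2,637.00; balance $7,907.18
Quarter 6: opening $7,907.18; interest $269.00 → $8,176.18; payment $2,726.00; balance $5,450.18
Quarter 7: opening $5,450.18; interest $269.00 → $5,719.18; payment $2,860.00; balance $2,859.18
Quarter 8: opening $2,859.18; interest $269.00 → $3,128.18; payment $3,128.18; balance $0.00
Total paid: $21,341.18

$21,341.18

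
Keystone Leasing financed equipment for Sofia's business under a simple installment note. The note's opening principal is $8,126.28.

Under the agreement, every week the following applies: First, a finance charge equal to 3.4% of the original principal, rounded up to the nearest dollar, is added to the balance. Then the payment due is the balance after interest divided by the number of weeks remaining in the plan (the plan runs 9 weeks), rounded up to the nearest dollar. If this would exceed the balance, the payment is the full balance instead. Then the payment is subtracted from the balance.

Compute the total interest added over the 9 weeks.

$2,493.00

# | Opening | Interest | Payment | End bal
1 | $8,126.28 | $277.00 | $934.00 | $7,469.28
2 | $7,469.28 | $277.00 | $969.00 | $6,777.28
3 | $6,777.28 | $277.00 | $1,008.00 | $6,046.28
4 | $6,046.28 | $277.00 | $1,054.00 | $5,269.28
5 | $5,269.28 | $277.00 | $1,110.00 | $4,436.28
6 | $4,436.28 | $277.00 | $1,179.00 | $3,534.28
7 | $3,534.28 | $277.00 | $1,271.00 | $2,540.28
8 | $2,540.28 | $277.00 | $1,409.00 | $1,408.28
9 | $1,408.28 | $277.00 | $1,685.28 | $0.00
Total interest: $277.00 + $277.00 + $277.00 + $277.00 + $277.00 + $277.00 + $277.00 + $277.00 + $277.00 = $2,493.00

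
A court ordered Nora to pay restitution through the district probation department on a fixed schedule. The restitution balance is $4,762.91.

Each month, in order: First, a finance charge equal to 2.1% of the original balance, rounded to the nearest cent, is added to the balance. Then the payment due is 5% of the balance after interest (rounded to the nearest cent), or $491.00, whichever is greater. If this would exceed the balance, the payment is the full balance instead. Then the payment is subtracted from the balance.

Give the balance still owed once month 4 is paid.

Month 1: $4,762.91 +$100.02 interest = $4,862.93; pay $491.00 → $4,371.93
Month 2: $4,371.93 +$100.02 interest = $4,471.95; pay $491.00 → $3,980.95
Month 3: $3,980.95 +$100.02 interest = $4,080.97; pay $491.00 → $3,589.97
Month 4: $3,589.97 +$100.02 interest = $3,689.99; pay $491.00 → $3,198.99

$3,198.99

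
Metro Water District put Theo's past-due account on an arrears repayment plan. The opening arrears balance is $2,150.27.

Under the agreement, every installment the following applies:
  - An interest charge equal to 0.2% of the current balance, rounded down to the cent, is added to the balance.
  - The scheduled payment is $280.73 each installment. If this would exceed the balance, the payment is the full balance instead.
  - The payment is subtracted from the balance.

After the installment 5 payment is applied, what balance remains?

$762.56

Installment 1: $2,150.27 +$4.30 interest = $2,154.57; pay $280.73 → $1,873.84
Installment 2: $1,873.84 +$3.74 interest = $1,877.58; pay $280.73 → $1,596.85
Installment 3: $1,596.85 +$3.19 interest = $1,600.04; pay $280.73 → $1,319.31
Installment 4: $1,319.31 +$2.63 interest = $1,321.94; pay $280.73 → $1,041.21
Installment 5: $1,041.21 +$2.08 interest = $1,043.29; pay $280.73 → $762.56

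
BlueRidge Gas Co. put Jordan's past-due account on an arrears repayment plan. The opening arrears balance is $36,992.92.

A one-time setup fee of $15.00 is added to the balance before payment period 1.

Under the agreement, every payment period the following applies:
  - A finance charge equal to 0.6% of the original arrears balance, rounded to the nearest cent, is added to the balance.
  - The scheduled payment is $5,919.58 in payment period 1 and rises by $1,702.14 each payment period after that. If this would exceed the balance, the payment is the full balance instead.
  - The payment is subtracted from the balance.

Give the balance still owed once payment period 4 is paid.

$4,004.60

Payment period 1: opening $37,007.92; interest $221.96 → $37,229.88; payment $5,919.58; balance $31,310.30
Payment period 2: opening $31,310.30; interest $221.96 → $31,532.26; payment $7,621.72; balance $23,910.54
Payment period 3: opening $23,910.54; interest $221.96 → $24,132.50; payment $9,323.86; balance $14,808.64
Payment period 4: opening $14,808.64; interest $221.96 → $15,030.60; payment $11,026.00; balance $4,004.60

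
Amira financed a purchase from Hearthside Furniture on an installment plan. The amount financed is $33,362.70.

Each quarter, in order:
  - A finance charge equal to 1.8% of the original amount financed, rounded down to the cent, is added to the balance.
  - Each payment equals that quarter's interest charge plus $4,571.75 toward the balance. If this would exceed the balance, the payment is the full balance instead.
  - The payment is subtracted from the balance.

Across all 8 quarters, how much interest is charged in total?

Quarter 1: opening $33,362.70; interest $600.52 → $33,963.22; payment $5,172.27; balance $28,790.95
Quarter 2: opening $28,790.95; interest $600.52 → $29,391.47; payment $5,172.27; balance $24,219.20
Quarter 3: opening $24,219.20; interest $600.52 → $24,819.72; payment $5,172.27; balance $19,647.45
Quarter 4: opening $19,647.45; interest $600.52 → $20,247.97; payment $5,172.27; balance $15,075.70
Quarter 5: opening $15,075.70; interest $600.52 → $15,676.22; payment $5,172.27; balance $10,503.95
Quarter 6: opening $10,503.95; interest $600.52 → $11,104.47; payment $5,172.27; balance $5,932.20
Quarter 7: opening $5,932.20; interest $600.52 → $6,532.72; payment $5,172.27; balance $1,360.45
Quarter 8: opening $1,360.45; interest $600.52 → $1,960.97; payment $1,960.97; balance $0.00
Total interest: $600.52 + $600.52 + $600.52 + $600.52 + $600.52 + $600.52 + $600.52 + $600.52 = $4,804.16

$4,804.16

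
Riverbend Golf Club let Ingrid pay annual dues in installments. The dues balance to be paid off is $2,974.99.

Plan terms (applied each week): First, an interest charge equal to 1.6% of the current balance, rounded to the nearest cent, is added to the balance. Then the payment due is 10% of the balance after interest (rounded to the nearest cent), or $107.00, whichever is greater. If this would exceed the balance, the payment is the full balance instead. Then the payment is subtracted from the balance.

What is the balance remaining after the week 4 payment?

# | Opening | Interest | Payment | End bal
1 | $2,974.99 | $47.60 | $302.26 | $2,720.33
2 | $2,720.33 | $43.53 | $276.39 | $2,487.47
3 | $2,487.47 | $39.80 | $252.73 | $2,274.54
4 | $2,274.54 | $36.39 | $231.09 | $2,079.84

$2,079.84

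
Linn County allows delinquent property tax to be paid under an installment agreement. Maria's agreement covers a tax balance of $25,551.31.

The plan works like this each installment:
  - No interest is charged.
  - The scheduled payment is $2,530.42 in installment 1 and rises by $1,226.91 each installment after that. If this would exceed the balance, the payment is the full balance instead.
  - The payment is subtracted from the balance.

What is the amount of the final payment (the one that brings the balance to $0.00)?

$630.11

Installment 1: opening $25,551.31; payment $2,530.42; balance $23,020.89
Installment 2: opening $23,020.89; payment $3,757.33; balance $19,263.56
Installment 3: opening $19,263.56; payment $4,984.24; balance $14,279.32
Installment 4: opening $14,279.32; payment $6,211.15; balance $8,068.17
Installment 5: opening $8,068.17; payment $7,438.06; balance $630.11
Installment 6: opening $630.11; payment $630.11; balance $0.00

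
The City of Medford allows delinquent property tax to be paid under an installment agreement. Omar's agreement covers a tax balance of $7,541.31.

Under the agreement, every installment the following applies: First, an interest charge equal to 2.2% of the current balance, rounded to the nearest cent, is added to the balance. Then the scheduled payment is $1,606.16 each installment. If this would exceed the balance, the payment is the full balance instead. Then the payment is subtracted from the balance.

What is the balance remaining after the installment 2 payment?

Installment 1: $7,541.31 +$165.91 interest = $7,707.22; pay $1,606.16 → $6,101.06
Installment 2: $6,101.06 +$134.22 interest = $6,235.28; pay $1,606.16 → $4,629.12

$4,629.12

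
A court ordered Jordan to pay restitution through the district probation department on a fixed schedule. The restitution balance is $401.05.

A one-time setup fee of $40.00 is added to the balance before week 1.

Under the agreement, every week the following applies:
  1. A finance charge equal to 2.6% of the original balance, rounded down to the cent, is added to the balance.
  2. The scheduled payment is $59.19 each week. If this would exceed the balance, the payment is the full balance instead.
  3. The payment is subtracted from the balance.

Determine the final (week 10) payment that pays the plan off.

$12.54

Week 1: $441.05 +$10.42 interest = $451.47; pay $59.19 → $392.28
Week 2: $392.28 +$10.42 interest = $402.70; pay $59.19 → $343.51
Week 3: $343.51 +$10.42 interest = $353.93; pay $59.19 → $294.74
Week 4: $294.74 +$10.42 interest = $305.16; pay $59.19 → $245.97
Week 5: $245.97 +$10.42 interest = $256.39; pay $59.19 → $197.20
Week 6: $197.20 +$10.42 interest = $207.62; pay $59.19 → $148.43
Week 7: $148.43 +$10.42 interest = $158.85; pay $59.19 → $99.66
Week 8: $99.66 +$10.42 interest = $110.08; pay $59.19 → $50.89
Week 9: $50.89 +$10.42 interest = $61.31; pay $59.19 → $2.12
Week 10: $2.12 +$10.42 interest = $12.54; pay $12.54 → $0.00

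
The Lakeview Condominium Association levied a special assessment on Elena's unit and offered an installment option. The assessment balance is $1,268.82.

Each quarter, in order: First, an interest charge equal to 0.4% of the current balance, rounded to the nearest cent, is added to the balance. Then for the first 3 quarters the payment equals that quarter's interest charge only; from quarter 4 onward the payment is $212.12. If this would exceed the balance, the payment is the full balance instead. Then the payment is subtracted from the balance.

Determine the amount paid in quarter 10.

$14.13

Quarter 1: opening $1,268.82; interest $5.08 → $1,273.90; payment $5.08; balance $1,268.82
Quarter 2: opening $1,268.82; interest $5.08 → $1,273.90; payment $5.08; balance $1,268.82
Quarter 3: opening $1,268.82; interest $5.08 → $1,273.90; payment $5.08; balance $1,268.82
Quarter 4: opening $1,268.82; interest $5.08 → $1,273.90; payment $212.12; balance $1,061.78
Quarter 5: opening $1,061.78; interest $4.25 → $1,066.03; payment $212.12; balance $853.91
Quarter 6: opening $853.91; interest $3.42 → $857.33; payment $212.12; balance $645.21
Quarter 7: opening $645.21; interest $2.58 → $647.79; payment $212.12; balance $435.67
Quarter 8: opening $435.67; interest $1.74 → $437.41; payment $212.12; balance $225.29
Quarter 9: opening $225.29; interest $0.90 → $226.19; payment $212.12; balance $14.07
Quarter 10: opening $14.07; interest $0.06 → $14.13; payment $14.13; balance $0.00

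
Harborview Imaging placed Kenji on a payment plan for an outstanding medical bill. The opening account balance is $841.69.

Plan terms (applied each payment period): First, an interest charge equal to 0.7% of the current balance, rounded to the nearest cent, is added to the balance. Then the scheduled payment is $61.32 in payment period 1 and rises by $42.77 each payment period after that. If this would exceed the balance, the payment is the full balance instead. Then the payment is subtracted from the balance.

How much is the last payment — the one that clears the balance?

# | Opening | Interest | Payment | End bal
1 | $841.69 | $5.89 | $61.32 | $786.26
2 | $786.26 | $5.50 | $104.09 | $687.67
3 | $687.67 | $4.81 | $146.86 | $545.62
4 | $545.62 | $3.82 | $189.63 | $359.81
5 | $359.81 | $2.52 | $232.40 | $129.93
6 | $129.93 | $0.91 | $130.84 | $0.00

$130.84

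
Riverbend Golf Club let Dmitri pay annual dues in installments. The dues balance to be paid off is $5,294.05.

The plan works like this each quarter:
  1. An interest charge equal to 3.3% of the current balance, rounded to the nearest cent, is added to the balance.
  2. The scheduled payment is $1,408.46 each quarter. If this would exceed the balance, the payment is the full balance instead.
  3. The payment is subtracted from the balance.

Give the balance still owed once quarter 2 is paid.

$2,785.82

Quarter 1: opening $5,294.05; interest $174.70 → $5,468.75; payment $1,408.46; balance $4,060.29
Quarter 2: opening $4,060.29; interest $133.99 → $4,194.28; payment $1,408.46; balance $2,785.82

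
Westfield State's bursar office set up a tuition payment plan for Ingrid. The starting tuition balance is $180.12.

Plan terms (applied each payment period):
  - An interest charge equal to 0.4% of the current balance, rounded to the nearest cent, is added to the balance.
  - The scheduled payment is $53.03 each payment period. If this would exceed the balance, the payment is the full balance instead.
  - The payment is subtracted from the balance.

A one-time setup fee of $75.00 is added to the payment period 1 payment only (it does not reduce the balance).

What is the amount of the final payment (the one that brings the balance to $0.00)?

Payment period 1: opening $180.12; interest $0.72 → $180.84; payment $53.03 (+ $75.00 fee); balance $127.81
Payment period 2: opening $127.81; interest $0.51 → $128.32; payment $53.03; balance $75.29
Payment period 3: opening $75.29; interest $0.30 → $75.59; payment $53.03; balance $22.56
Payment period 4: opening $22.56; interest $0.09 → $22.65; payment $22.65; balance $0.00

$22.65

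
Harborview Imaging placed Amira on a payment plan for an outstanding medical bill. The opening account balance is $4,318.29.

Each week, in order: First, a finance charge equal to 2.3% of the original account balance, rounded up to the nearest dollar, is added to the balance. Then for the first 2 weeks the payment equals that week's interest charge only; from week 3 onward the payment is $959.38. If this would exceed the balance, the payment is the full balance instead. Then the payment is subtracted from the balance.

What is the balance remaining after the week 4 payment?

Week 1: $4,318.29 +$100.00 interest = $4,418.29; pay $100.00 → $4,318.29
Week 2: $4,318.29 +$100.00 interest = $4,418.29; pay $100.00 → $4,318.29
Week 3: $4,318.29 +$100.00 interest = $4,418.29; pay $959.38 → $3,458.91
Week 4: $3,458.91 +$100.00 interest = $3,558.91; pay $959.38 → $2,599.53

$2,599.53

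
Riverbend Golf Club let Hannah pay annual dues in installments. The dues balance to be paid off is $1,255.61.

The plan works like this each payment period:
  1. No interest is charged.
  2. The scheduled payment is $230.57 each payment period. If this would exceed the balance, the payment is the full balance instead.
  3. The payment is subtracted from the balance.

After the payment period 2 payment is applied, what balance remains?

# | Opening | Payment | End bal
1 | $1,255.61 | $230.57 | $1,025.04
2 | $1,025.04 | $230.57 | $794.47

$794.47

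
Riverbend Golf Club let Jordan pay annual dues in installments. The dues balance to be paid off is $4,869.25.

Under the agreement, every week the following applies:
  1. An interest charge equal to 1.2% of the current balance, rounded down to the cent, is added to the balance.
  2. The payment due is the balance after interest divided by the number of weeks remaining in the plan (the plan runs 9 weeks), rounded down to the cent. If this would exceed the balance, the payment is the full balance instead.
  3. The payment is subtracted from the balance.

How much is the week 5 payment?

Week 1: $4,869.25 +$58.43 interest = $4,927.68; pay $547.52 → $4,380.16
Week 2: $4,380.16 +$52.56 interest = $4,432.72; pay $554.09 → $3,878.63
Week 3: $3,878.63 +$46.54 interest = $3,925.17; pay $560.73 → $3,364.44
Week 4: $3,364.44 +$40.37 interest = $3,404.81; pay $567.46 → $2,837.35
Week 5: $2,837.35 +$34.04 interest = $2,871.39; pay $574.27 → $2,297.12

$574.27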